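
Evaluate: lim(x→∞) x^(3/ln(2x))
This is an exponential indeterminate form.

For exponential indeterminate forms, take the natural log:
  Let L = lim(x→∞) x^(3/ln(2x))
  Then ln(L) = lim(x→∞) [exponent × ln(base)]
  Evaluate using L'Hôpital or standard limits, then exponentiate.
  L = e^(3)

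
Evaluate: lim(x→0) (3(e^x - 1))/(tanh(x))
This is a 0/0 indeterminate form.

Apply L'Hôpital's rule: differentiate numerator and denominator separately.
  f(x) = 3·e^(x) - 3   ⇒   f'(x) = 3·e^(x)
  g(x) = tanh(x)   ⇒   g'(x) = 1 - tanh(x)^2
  lim(x→0) f'(x)/g'(x) = lim(x→0) (3·e^(x))/(1 - tanh(x)^2)
  = 3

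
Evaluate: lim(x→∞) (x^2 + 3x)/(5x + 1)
This is an ∞/∞ indeterminate form.

Apply L'Hôpital's rule: differentiate numerator and denominator separately.
  f(x) = x^2 + 3·x   ⇒   f'(x) = 2·x + 3
  g(x) = 5·x + 1   ⇒   g'(x) = 5
  lim(x→∞) f'(x)/g'(x) = lim(x→∞) (2·x + 3)/(5)
  = ∞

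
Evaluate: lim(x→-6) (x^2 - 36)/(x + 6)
This is a standard limit.

Factor or rationalize the expression:
  lim(x→-6) (x^2 - 36)/(x + 6) = -12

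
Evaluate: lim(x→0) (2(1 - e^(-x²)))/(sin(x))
This is a 0/0 indeterminate form.

Apply L'Hôpital's rule: differentiate numerator and denominator separately.
  f(x) = 2 - 2·e^(-x^2)   ⇒   f'(x) = 4·x·e^(-x^2)
  g(x) = sin(x)   ⇒   g'(x) = cos(x)
  lim(x→0) f'(x)/g'(x) = lim(x→0) (4·x·e^(-x^2))/(cos(x))
  = 0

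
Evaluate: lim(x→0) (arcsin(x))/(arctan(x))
This is a 0/0 indeterminate form.

Apply L'Hôpital's rule: differentiate numerator and denominator separately.
  f(x) = asin(x)   ⇒   f'(x) = 1/sqrt(1 - x^2)
  g(x) = atan(x)   ⇒   g'(x) = 1/(x^2 + 1)
  lim(x→0) f'(x)/g'(x) = lim(x→0) (1/sqrt(1 - x^2))/(1/(x^2 + 1))
  = 1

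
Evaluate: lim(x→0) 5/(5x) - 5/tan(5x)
This is an ∞-∞ indeterminate form.

Combine fractions or rationalize to convert ∞-∞ to 0/0 form:
  lim(x→0) 5/(5x) - 5/tan(5x) = 0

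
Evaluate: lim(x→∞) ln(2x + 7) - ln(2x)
This is an ∞-∞ indeterminate form.

Combine fractions or rationalize to convert ∞-∞ to 0/0 form:
  lim(x→∞) ln(2x + 7) - ln(2x) = 0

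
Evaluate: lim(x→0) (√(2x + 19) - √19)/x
This is a standard limit.

Factor or rationalize the expression:
  lim(x→0) (√(2x + 19) - √19)/x = sqrt(19)/19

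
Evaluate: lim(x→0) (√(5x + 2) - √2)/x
This is a standard limit.

Factor or rationalize the expression:
  lim(x→0) (√(5x + 2) - √2)/x = 5·sqrt(2)/4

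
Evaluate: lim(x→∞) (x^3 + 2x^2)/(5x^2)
This is an ∞/∞ indeterminate form.

Apply L'Hôpital's rule: differentiate numerator and denominator separately.
  f(x) = x^3 + 2·x^2   ⇒   f'(x) = 3·x^2 + 4·x
  g(x) = 5·x^2   ⇒   g'(x) = 10·x
  lim(x→∞) f'(x)/g'(x) = lim(x→∞) (3·x^2 + 4·x)/(10·x)
  = ∞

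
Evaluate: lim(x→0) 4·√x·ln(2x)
This is a 0·∞ indeterminate form.

Rewrite 0·∞ as a quotient (0/0 or ∞/∞ form), then apply L'Hôpital's rule:
  lim(x→0) 4·√x·ln(2x) = 0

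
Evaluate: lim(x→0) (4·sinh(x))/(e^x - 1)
This is a 0/0 indeterminate form.

Apply L'Hôpital's rule: differentiate numerator and denominator separately.
  f(x) = 4·sinh(x)   ⇒   f'(x) = 4·cosh(x)
  g(x) = e^(x) - 1   ⇒   g'(x) = e^(x)
  lim(x→0) f'(x)/g'(x) = lim(x→0) (4·cosh(x))/(e^(x))
  = 4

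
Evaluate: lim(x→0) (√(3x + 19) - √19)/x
This is a standard limit.

Factor or rationalize the expression:
  lim(x→0) (√(3x + 19) - √19)/x = 3·sqrt(19)/38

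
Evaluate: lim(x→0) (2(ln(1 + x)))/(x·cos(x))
This is a 0/0 indeterminate form.

Apply L'Hôpital's rule: differentiate numerator and denominator separately.
  f(x) = 2·ln(x + 1)   ⇒   f'(x) = 2/(x + 1)
  g(x) = x·cos(x)   ⇒   g'(x) = -x·sin(x) + cos(x)
  lim(x→0) f'(x)/g'(x) = lim(x→0) (2/(x + 1))/(-x·sin(x) + cos(x))
  = 2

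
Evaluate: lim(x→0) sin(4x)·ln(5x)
This is a 0·∞ indeterminate form.

Rewrite 0·∞ as a quotient (0/0 or ∞/∞ form), then apply L'Hôpital's rule:
  lim(x→0) sin(4x)·ln(5x) = 0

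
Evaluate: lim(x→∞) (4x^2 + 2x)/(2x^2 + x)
This is an ∞/∞ indeterminate form.

Apply L'Hôpital's rule: differentiate numerator and denominator separately.
  f(x) = 4·x^2 + 2·x   ⇒   f'(x) = 8·x + 2
  g(x) = 2·x^2 + x   ⇒   g'(x) = 4·x + 1
  lim(x→∞) f'(x)/g'(x) = lim(x→∞) (8·x + 2)/(4·x + 1)
  = 2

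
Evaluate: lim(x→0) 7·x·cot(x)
This is a 0·∞ indeterminate form.

Rewrite 0·∞ as a quotient (0/0 or ∞/∞ form), then apply L'Hôpital's rule:
  lim(x→0) 7·x·cot(x) = 7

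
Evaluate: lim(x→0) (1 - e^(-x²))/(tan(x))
This is a 0/0 indeterminate form.

Apply L'Hôpital's rule: differentiate numerator and denominator separately.
  f(x) = 1 - e^(-x^2)   ⇒   f'(x) = 2·x·e^(-x^2)
  g(x) = tan(x)   ⇒   g'(x) = tan(x)^2 + 1
  lim(x→0) f'(x)/g'(x) = lim(x→0) (2·x·e^(-x^2))/(tan(x)^2 + 1)
  = 0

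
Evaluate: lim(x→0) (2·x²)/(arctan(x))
This is a 0/0 indeterminate form.

Apply L'Hôpital's rule: differentiate numerator and denominator separately.
  f(x) = 2·x^2   ⇒   f'(x) = 4·x
  g(x) = atan(x)   ⇒   g'(x) = 1/(x^2 + 1)
  lim(x→0) f'(x)/g'(x) = lim(x→0) (4·x)/(1/(x^2 + 1))
  = 0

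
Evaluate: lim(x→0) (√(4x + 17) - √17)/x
This is a standard limit.

Factor or rationalize the expression:
  lim(x→0) (√(4x + 17) - √17)/x = 2·sqrt(17)/17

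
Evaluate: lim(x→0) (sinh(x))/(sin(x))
This is a 0/0 indeterminate form.

Apply L'Hôpital's rule: differentiate numerator and denominator separately.
  f(x) = sinh(x)   ⇒   f'(x) = cosh(x)
  g(x) = sin(x)   ⇒   g'(x) = cos(x)
  lim(x→0) f'(x)/g'(x) = lim(x→0) (cosh(x))/(cos(x))
  = 1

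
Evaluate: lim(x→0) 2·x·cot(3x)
This is a 0·∞ indeterminate form.

Rewrite 0·∞ as a quotient (0/0 or ∞/∞ form), then apply L'Hôpital's rule:
  lim(x→0) 2·x·cot(3x) = 2/3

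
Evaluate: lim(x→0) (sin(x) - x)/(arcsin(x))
This is a 0/0 indeterminate form.

Apply L'Hôpital's rule: differentiate numerator and denominator separately.
  f(x) = -x + sin(x)   ⇒   f'(x) = cos(x) - 1
  g(x) = asin(x)   ⇒   g'(x) = 1/sqrt(1 - x^2)
  lim(x→0) f'(x)/g'(x) = lim(x→0) (cos(x) - 1)/(1/sqrt(1 - x^2))
  = 0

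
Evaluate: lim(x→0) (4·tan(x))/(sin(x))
This is a 0/0 indeterminate form.

Apply L'Hôpital's rule: differentiate numerator and denominator separately.
  f(x) = 4·tan(x)   ⇒   f'(x) = 4·tan(x)^2 + 4
  g(x) = sin(x)   ⇒   g'(x) = cos(x)
  lim(x→0) f'(x)/g'(x) = lim(x→0) (4·tan(x)^2 + 4)/(cos(x))
  = 4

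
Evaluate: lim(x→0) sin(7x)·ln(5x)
This is a 0·∞ indeterminate form.

Rewrite 0·∞ as a quotient (0/0 or ∞/∞ form), then apply L'Hôpital's rule:
  lim(x→0) sin(7x)·ln(5x) = 0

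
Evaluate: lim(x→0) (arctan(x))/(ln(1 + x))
This is a 0/0 indeterminate form.

Apply L'Hôpital's rule: differentiate numerator and denominator separately.
  f(x) = atan(x)   ⇒   f'(x) = 1/(x^2 + 1)
  g(x) = ln(x + 1)   ⇒   g'(x) = 1/(x + 1)
  lim(x→0) f'(x)/g'(x) = lim(x→0) (1/(x^2 + 1))/(1/(x + 1))
  = 1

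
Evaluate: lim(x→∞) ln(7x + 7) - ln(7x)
This is an ∞-∞ indeterminate form.

Combine fractions or rationalize to convert ∞-∞ to 0/0 form:
  lim(x→∞) ln(7x + 7) - ln(7x) = 0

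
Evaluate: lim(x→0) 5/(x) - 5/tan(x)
This is an ∞-∞ indeterminate form.

Combine fractions or rationalize to convert ∞-∞ to 0/0 form:
  lim(x→0) 5/(x) - 5/tan(x) = 0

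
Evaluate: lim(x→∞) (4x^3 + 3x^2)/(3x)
This is an ∞/∞ indeterminate form.

Apply L'Hôpital's rule: differentiate numerator and denominator separately.
  f(x) = 4·x^3 + 3·x^2   ⇒   f'(x) = 12·x^2 + 6·x
  g(x) = 3·x   ⇒   g'(x) = 3
  lim(x→∞) f'(x)/g'(x) = lim(x→∞) (12·x^2 + 6·x)/(3)
  = ∞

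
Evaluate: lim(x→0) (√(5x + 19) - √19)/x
This is a standard limit.

Factor or rationalize the expression:
  lim(x→0) (√(5x + 19) - √19)/x = 5·sqrt(19)/38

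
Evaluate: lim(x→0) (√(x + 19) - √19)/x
This is a standard limit.

Factor or rationalize the expression:
  lim(x→0) (√(x + 19) - √19)/x = sqrt(19)/38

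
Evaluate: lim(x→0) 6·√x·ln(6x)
This is a 0·∞ indeterminate form.

Rewrite 0·∞ as a quotient (0/0 or ∞/∞ form), then apply L'Hôpital's rule:
  lim(x→0) 6·√x·ln(6x) = 0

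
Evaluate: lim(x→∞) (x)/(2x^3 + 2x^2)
This is an ∞/∞ indeterminate form.

Apply L'Hôpital's rule: differentiate numerator and denominator separately.
  f(x) = x   ⇒   f'(x) = 1
  g(x) = 2·x^3 + 2·x^2   ⇒   g'(x) = 6·x^2 + 4·x
  lim(x→∞) f'(x)/g'(x) = lim(x→∞) (1)/(6·x^2 + 4·x)
  = 0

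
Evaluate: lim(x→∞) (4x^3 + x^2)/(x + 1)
This is an ∞/∞ indeterminate form.

Apply L'Hôpital's rule: differentiate numerator and denominator separately.
  f(x) = 4·x^3 + x^2   ⇒   f'(x) = 12·x^2 + 2·x
  g(x) = x + 1   ⇒   g'(x) = 1
  lim(x→∞) f'(x)/g'(x) = lim(x→∞) (12·x^2 + 2·x)/(1)
  = ∞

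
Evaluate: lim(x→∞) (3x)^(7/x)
This is an exponential indeterminate form.

For exponential indeterminate forms, take the natural log:
  Let L = lim(x→∞) (3x)^(7/x)
  Then ln(L) = lim(x→∞) [exponent × ln(base)]
  Evaluate using L'Hôpital or standard limits, then exponentiate.
  L = 1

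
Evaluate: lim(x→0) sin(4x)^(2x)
This is an exponential indeterminate form.

For exponential indeterminate forms, take the natural log:
  Let L = lim(x→0) sin(4x)^(2x)
  Then ln(L) = lim(x→0) [exponent × ln(base)]
  Evaluate using L'Hôpital or standard limits, then exponentiate.
  L = 1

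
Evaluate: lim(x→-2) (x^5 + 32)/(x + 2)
This is a standard limit.

Factor or rationalize the expression:
  lim(x→-2) (x^5 + 32)/(x + 2) = 80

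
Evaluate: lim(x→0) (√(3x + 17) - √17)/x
This is a standard limit.

Factor or rationalize the expression:
  lim(x→0) (√(3x + 17) - √17)/x = 3·sqrt(17)/34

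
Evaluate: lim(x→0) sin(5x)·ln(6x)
This is a 0·∞ indeterminate form.

Rewrite 0·∞ as a quotient (0/0 or ∞/∞ form), then apply L'Hôpital's rule:
  lim(x→0) sin(5x)·ln(6x) = 0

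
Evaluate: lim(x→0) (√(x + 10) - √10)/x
This is a standard limit.

Factor or rationalize the expression:
  lim(x→0) (√(x + 10) - √10)/x = sqrt(10)/20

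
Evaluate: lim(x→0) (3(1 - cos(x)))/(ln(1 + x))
This is a 0/0 indeterminate form.

Apply L'Hôpital's rule: differentiate numerator and denominator separately.
  f(x) = 3 - 3·cos(x)   ⇒   f'(x) = 3·sin(x)
  g(x) = ln(x + 1)   ⇒   g'(x) = 1/(x + 1)
  lim(x→0) f'(x)/g'(x) = lim(x→0) (3·sin(x))/(1/(x + 1))
  = 0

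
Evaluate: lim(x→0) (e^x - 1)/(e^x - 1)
This is a 0/0 indeterminate form.

Apply L'Hôpital's rule: differentiate numerator and denominator separately.
  f(x) = e^(x) - 1   ⇒   f'(x) = e^(x)
  g(x) = e^(x) - 1   ⇒   g'(x) = e^(x)
  lim(x→0) f'(x)/g'(x) = lim(x→0) (e^(x))/(e^(x))
  = 1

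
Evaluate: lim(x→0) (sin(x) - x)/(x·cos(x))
This is a 0/0 indeterminate form.

Apply L'Hôpital's rule: differentiate numerator and denominator separately.
  f(x) = -x + sin(x)   ⇒   f'(x) = cos(x) - 1
  g(x) = x·cos(x)   ⇒   g'(x) = -x·sin(x) + cos(x)
  lim(x→0) f'(x)/g'(x) = lim(x→0) (cos(x) - 1)/(-x·sin(x) + cos(x))
  = 0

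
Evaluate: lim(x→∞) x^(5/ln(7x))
This is an exponential indeterminate form.

For exponential indeterminate forms, take the natural log:
  Let L = lim(x→∞) x^(5/ln(7x))
  Then ln(L) = lim(x→∞) [exponent × ln(base)]
  Evaluate using L'Hôpital or standard limits, then exponentiate.
  L = e^(5)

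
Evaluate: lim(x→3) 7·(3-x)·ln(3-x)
This is a 0·∞ indeterminate form.

Rewrite 0·∞ as a quotient (0/0 or ∞/∞ form), then apply L'Hôpital's rule:
  lim(x→3) 7·(3-x)·ln(3-x) = 0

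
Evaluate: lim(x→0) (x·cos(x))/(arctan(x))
This is a 0/0 indeterminate form.

Apply L'Hôpital's rule: differentiate numerator and denominator separately.
  f(x) = x·cos(x)   ⇒   f'(x) = -x·sin(x) + cos(x)
  g(x) = atan(x)   ⇒   g'(x) = 1/(x^2 + 1)
  lim(x→0) f'(x)/g'(x) = lim(x→0) (-x·sin(x) + cos(x))/(1/(x^2 + 1))
  = 1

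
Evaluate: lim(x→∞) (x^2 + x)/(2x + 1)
This is an ∞/∞ indeterminate form.

Apply L'Hôpital's rule: differentiate numerator and denominator separately.
  f(x) = x^2 + x   ⇒   f'(x) = 2·x + 1
  g(x) = 2·x + 1   ⇒   g'(x) = 2
  lim(x→∞) f'(x)/g'(x) = lim(x→∞) (2·x + 1)/(2)
  = ∞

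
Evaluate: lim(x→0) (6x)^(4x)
This is an exponential indeterminate form.

For exponential indeterminate forms, take the natural log:
  Let L = lim(x→0) (6x)^(4x)
  Then ln(L) = lim(x→0) [exponent × ln(base)]
  Evaluate using L'Hôpital or standard limits, then exponentiate.
  L = 1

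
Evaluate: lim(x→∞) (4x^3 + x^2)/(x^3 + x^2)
This is an ∞/∞ indeterminate form.

Apply L'Hôpital's rule: differentiate numerator and denominator separately.
  f(x) = 4·x^3 + x^2   ⇒   f'(x) = 12·x^2 + 2·x
  g(x) = x^3 + x^2   ⇒   g'(x) = 3·x^2 + 2·x
  lim(x→∞) f'(x)/g'(x) = lim(x→∞) (12·x^2 + 2·x)/(3·x^2 + 2·x)
  = 4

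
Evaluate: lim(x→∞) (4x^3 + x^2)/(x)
This is an ∞/∞ indeterminate form.

Apply L'Hôpital's rule: differentiate numerator and denominator separately.
  f(x) = 4·x^3 + x^2   ⇒   f'(x) = 12·x^2 + 2·x
  g(x) = x   ⇒   g'(x) = 1
  lim(x→∞) f'(x)/g'(x) = lim(x→∞) (12·x^2 + 2·x)/(1)
  = ∞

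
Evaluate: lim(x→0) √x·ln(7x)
This is a 0·∞ indeterminate form.

Rewrite 0·∞ as a quotient (0/0 or ∞/∞ form), then apply L'Hôpital's rule:
  lim(x→0) √x·ln(7x) = 0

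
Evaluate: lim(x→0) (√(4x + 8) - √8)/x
This is a standard limit.

Factor or rationalize the expression:
  lim(x→0) (√(4x + 8) - √8)/x = sqrt(2)/2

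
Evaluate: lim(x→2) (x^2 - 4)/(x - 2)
This is a standard limit.

Factor or rationalize the expression:
  lim(x→2) (x^2 - 4)/(x - 2) = 4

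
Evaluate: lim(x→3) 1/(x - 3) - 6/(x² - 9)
This is an ∞-∞ indeterminate form.

Combine fractions or rationalize to convert ∞-∞ to 0/0 form:
  lim(x→3) 1/(x - 3) - 6/(x² - 9) = 1/6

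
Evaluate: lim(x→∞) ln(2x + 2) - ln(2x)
This is an ∞-∞ indeterminate form.

Combine fractions or rationalize to convert ∞-∞ to 0/0 form:
  lim(x→∞) ln(2x + 2) - ln(2x) = 0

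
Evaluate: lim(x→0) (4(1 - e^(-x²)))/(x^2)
This is a 0/0 indeterminate form.

Apply L'Hôpital's rule: differentiate numerator and denominator separately.
  f(x) = 4 - 4·e^(-x^2)   ⇒   f'(x) = 8·x·e^(-x^2)
  g(x) = x^2   ⇒   g'(x) = 2·x
  lim(x→0) f'(x)/g'(x) = lim(x→0) (8·x·e^(-x^2))/(2·x)
  = 4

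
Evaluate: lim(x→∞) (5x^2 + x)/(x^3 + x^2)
This is an ∞/∞ indeterminate form.

Apply L'Hôpital's rule: differentiate numerator and denominator separately.
  f(x) = 5·x^2 + x   ⇒   f'(x) = 10·x + 1
  g(x) = x^3 + x^2   ⇒   g'(x) = 3·x^2 + 2·x
  lim(x→∞) f'(x)/g'(x) = lim(x→∞) (10·x + 1)/(3·x^2 + 2·x)
  = 0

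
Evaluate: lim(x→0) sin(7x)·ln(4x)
This is a 0·∞ indeterminate form.

Rewrite 0·∞ as a quotient (0/0 or ∞/∞ form), then apply L'Hôpital's rule:
  lim(x→0) sin(7x)·ln(4x) = 0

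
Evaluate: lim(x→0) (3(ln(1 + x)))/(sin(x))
This is a 0/0 indeterminate form.

Apply L'Hôpital's rule: differentiate numerator and denominator separately.
  f(x) = 3·ln(x + 1)   ⇒   f'(x) = 3/(x + 1)
  g(x) = sin(x)   ⇒   g'(x) = cos(x)
  lim(x→0) f'(x)/g'(x) = lim(x→0) (3/(x + 1))/(cos(x))
  = 3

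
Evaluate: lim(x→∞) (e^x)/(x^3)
This is an ∞/∞ indeterminate form.

Apply L'Hôpital's rule: differentiate numerator and denominator separately.
  f(x) = e^(x)   ⇒   f'(x) = e^(x)
  g(x) = x^3   ⇒   g'(x) = 3·x^2
  lim(x→∞) f'(x)/g'(x) = lim(x→∞) (e^(x))/(3·x^2)
  = ∞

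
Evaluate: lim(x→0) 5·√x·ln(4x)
This is a 0·∞ indeterminate form.

Rewrite 0·∞ as a quotient (0/0 or ∞/∞ form), then apply L'Hôpital's rule:
  lim(x→0) 5·√x·ln(4x) = 0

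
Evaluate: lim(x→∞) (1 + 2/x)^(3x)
This is an exponential indeterminate form.

For exponential indeterminate forms, take the natural log:
  Let L = lim(x→∞) (1 + 2/x)^(3x)
  Then ln(L) = lim(x→∞) [exponent × ln(base)]
  Evaluate using L'Hôpital or standard limits, then exponentiate.
  L = e^(6)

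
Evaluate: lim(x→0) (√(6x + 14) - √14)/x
This is a standard limit.

Factor or rationalize the expression:
  lim(x→0) (√(6x + 14) - √14)/x = 3·sqrt(14)/14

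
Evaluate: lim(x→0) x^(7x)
This is an exponential indeterminate form.

For exponential indeterminate forms, take the natural log:
  Let L = lim(x→0) x^(7x)
  Then ln(L) = lim(x→0) [exponent × ln(base)]
  Evaluate using L'Hôpital or standard limits, then exponentiate.
  L = 1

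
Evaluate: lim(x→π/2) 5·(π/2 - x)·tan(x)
This is a 0·∞ indeterminate form.

Rewrite 0·∞ as a quotient (0/0 or ∞/∞ form), then apply L'Hôpital's rule:
  lim(x→π/2) 5·(π/2 - x)·tan(x) = 5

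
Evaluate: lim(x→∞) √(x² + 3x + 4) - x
This is an ∞-∞ indeterminate form.

Combine fractions or rationalize to convert ∞-∞ to 0/0 form:
  lim(x→∞) √(x² + 3x + 4) - x = 3/2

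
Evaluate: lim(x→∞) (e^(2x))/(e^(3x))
This is an ∞/∞ indeterminate form.

Apply L'Hôpital's rule: differentiate numerator and denominator separately.
  f(x) = e^(2·x)   ⇒   f'(x) = 2·e^(2·x)
  g(x) = e^(3·x)   ⇒   g'(x) = 3·e^(3·x)
  lim(x→∞) f'(x)/g'(x) = lim(x→∞) (2·e^(2·x))/(3·e^(3·x))
  = 0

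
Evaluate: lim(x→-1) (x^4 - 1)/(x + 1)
This is a standard limit.

Factor or rationalize the expression:
  lim(x→-1) (x^4 - 1)/(x + 1) = -4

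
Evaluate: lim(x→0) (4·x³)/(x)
This is a 0/0 indeterminate form.

Apply L'Hôpital's rule: differentiate numerator and denominator separately.
  f(x) = 4·x^3   ⇒   f'(x) = 12·x^2
  g(x) = x   ⇒   g'(x) = 1
  lim(x→0) f'(x)/g'(x) = lim(x→0) (12·x^2)/(1)
  = 0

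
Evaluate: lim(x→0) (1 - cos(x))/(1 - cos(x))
This is a 0/0 indeterminate form.

Apply L'Hôpital's rule: differentiate numerator and denominator separately.
  f(x) = 1 - cos(x)   ⇒   f'(x) = sin(x)
  g(x) = 1 - cos(x)   ⇒   g'(x) = sin(x)
  lim(x→0) f'(x)/g'(x) = lim(x→0) (sin(x))/(sin(x))
  = 1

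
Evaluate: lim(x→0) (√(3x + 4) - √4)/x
This is a standard limit.

Factor or rationalize the expression:
  lim(x→0) (√(3x + 4) - √4)/x = 3/4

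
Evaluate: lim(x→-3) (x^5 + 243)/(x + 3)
This is a standard limit.

Factor or rationalize the expression:
  lim(x→-3) (x^5 + 243)/(x + 3) = 405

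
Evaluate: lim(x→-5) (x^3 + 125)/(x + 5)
This is a standard limit.

Factor or rationalize the expression:
  lim(x→-5) (x^3 + 125)/(x + 5) = 75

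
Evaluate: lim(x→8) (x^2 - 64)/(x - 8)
This is a standard limit.

Factor or rationalize the expression:
  lim(x→8) (x^2 - 64)/(x - 8) = 16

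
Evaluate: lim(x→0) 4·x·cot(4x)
This is a 0·∞ indeterminate form.

Rewrite 0·∞ as a quotient (0/0 or ∞/∞ form), then apply L'Hôpital's rule:
  lim(x→0) 4·x·cot(4x) = 1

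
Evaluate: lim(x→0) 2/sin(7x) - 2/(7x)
This is an ∞-∞ indeterminate form.

Combine fractions or rationalize to convert ∞-∞ to 0/0 form:
  lim(x→0) 2/sin(7x) - 2/(7x) = 0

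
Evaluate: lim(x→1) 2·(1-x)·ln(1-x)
This is a 0·∞ indeterminate form.

Rewrite 0·∞ as a quotient (0/0 or ∞/∞ form), then apply L'Hôpital's rule:
  lim(x→1) 2·(1-x)·ln(1-x) = 0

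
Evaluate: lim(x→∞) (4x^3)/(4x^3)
This is an ∞/∞ indeterminate form.

Apply L'Hôpital's rule: differentiate numerator and denominator separately.
  f(x) = 4·x^3   ⇒   f'(x) = 12·x^2
  g(x) = 4·x^3   ⇒   g'(x) = 12·x^2
  lim(x→∞) f'(x)/g'(x) = lim(x→∞) (12·x^2)/(12·x^2)
  = 1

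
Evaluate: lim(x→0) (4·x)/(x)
This is a 0/0 indeterminate form.

Apply L'Hôpital's rule: differentiate numerator and denominator separately.
  f(x) = 4·x   ⇒   f'(x) = 4
  g(x) = x   ⇒   g'(x) = 1
  lim(x→0) f'(x)/g'(x) = lim(x→0) (4)/(1)
  = 4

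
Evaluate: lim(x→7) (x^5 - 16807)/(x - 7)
This is a standard limit.

Factor or rationalize the expression:
  lim(x→7) (x^5 - 16807)/(x - 7) = 12005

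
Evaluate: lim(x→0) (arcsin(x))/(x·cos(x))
This is a 0/0 indeterminate form.

Apply L'Hôpital's rule: differentiate numerator and denominator separately.
  f(x) = asin(x)   ⇒   f'(x) = 1/sqrt(1 - x^2)
  g(x) = x·cos(x)   ⇒   g'(x) = -x·sin(x) + cos(x)
  lim(x→0) f'(x)/g'(x) = lim(x→0) (1/sqrt(1 - x^2))/(-x·sin(x) + cos(x))
  = 1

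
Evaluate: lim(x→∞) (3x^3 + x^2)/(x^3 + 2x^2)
This is an ∞/∞ indeterminate form.

Apply L'Hôpital's rule: differentiate numerator and denominator separately.
  f(x) = 3·x^3 + x^2   ⇒   f'(x) = 9·x^2 + 2·x
  g(x) = x^3 + 2·x^2   ⇒   g'(x) = 3·x^2 + 4·x
  lim(x→∞) f'(x)/g'(x) = lim(x→∞) (9·x^2 + 2·x)/(3·x^2 + 4·x)
  = 3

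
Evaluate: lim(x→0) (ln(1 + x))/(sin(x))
This is a 0/0 indeterminate form.

Apply L'Hôpital's rule: differentiate numerator and denominator separately.
  f(x) = ln(x + 1)   ⇒   f'(x) = 1/(x + 1)
  g(x) = sin(x)   ⇒   g'(x) = cos(x)
  lim(x→0) f'(x)/g'(x) = lim(x→0) (1/(x + 1))/(cos(x))
  = 1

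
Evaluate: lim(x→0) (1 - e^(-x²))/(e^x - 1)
This is a 0/0 indeterminate form.

Apply L'Hôpital's rule: differentiate numerator and denominator separately.
  f(x) = 1 - e^(-x^2)   ⇒   f'(x) = 2·x·e^(-x^2)
  g(x) = e^(x) - 1   ⇒   g'(x) = e^(x)
  lim(x→0) f'(x)/g'(x) = lim(x→0) (2·x·e^(-x^2))/(e^(x))
  = 0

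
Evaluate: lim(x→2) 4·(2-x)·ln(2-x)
This is a 0·∞ indeterminate form.

Rewrite 0·∞ as a quotient (0/0 or ∞/∞ form), then apply L'Hôpital's rule:
  lim(x→2) 4·(2-x)·ln(2-x) = 0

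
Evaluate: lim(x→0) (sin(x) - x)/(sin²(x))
This is a 0/0 indeterminate form.

Apply L'Hôpital's rule: differentiate numerator and denominator separately.
  f(x) = -x + sin(x)   ⇒   f'(x) = cos(x) - 1
  g(x) = sin(x)^2   ⇒   g'(x) = 2·sin(x)·cos(x)
  lim(x→0) f'(x)/g'(x) = lim(x→0) (cos(x) - 1)/(2·sin(x)·cos(x))
  = 0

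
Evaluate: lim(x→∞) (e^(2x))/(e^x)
This is an ∞/∞ indeterminate form.

Apply L'Hôpital's rule: differentiate numerator and denominator separately.
  f(x) = e^(2·x)   ⇒   f'(x) = 2·e^(2·x)
  g(x) = e^(x)   ⇒   g'(x) = e^(x)
  lim(x→∞) f'(x)/g'(x) = lim(x→∞) (2·e^(2·x))/(e^(x))
  = ∞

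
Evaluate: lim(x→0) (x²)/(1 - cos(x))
This is a 0/0 indeterminate form.

Apply L'Hôpital's rule: differentiate numerator and denominator separately.
  f(x) = x^2   ⇒   f'(x) = 2·x
  g(x) = 1 - cos(x)   ⇒   g'(x) = sin(x)
  lim(x→0) f'(x)/g'(x) = lim(x→0) (2·x)/(sin(x))
  = 2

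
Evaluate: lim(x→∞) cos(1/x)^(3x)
This is an exponential indeterminate form.

For exponential indeterminate forms, take the natural log:
  Let L = lim(x→∞) cos(1/x)^(3x)
  Then ln(L) = lim(x→∞) [exponent × ln(base)]
  Evaluate using L'Hôpital or standard limits, then exponentiate.
  L = 1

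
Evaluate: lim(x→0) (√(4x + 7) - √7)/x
This is a standard limit.

Factor or rationalize the expression:
  lim(x→0) (√(4x + 7) - √7)/x = 2·sqrt(7)/7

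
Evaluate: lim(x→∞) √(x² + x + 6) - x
This is an ∞-∞ indeterminate form.

Combine fractions or rationalize to convert ∞-∞ to 0/0 form:
  lim(x→∞) √(x² + x + 6) - x = 1/2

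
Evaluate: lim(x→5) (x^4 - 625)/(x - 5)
This is a standard limit.

Factor or rationalize the expression:
  lim(x→5) (x^4 - 625)/(x - 5) = 500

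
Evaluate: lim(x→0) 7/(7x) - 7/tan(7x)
This is an ∞-∞ indeterminate form.

Combine fractions or rationalize to convert ∞-∞ to 0/0 form:
  lim(x→0) 7/(7x) - 7/tan(7x) = 0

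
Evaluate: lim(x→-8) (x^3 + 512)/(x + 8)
This is a standard limit.

Factor or rationalize the expression:
  lim(x→-8) (x^3 + 512)/(x + 8) = 192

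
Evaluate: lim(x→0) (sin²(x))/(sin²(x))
This is a 0/0 indeterminate form.

Apply L'Hôpital's rule: differentiate numerator and denominator separately.
  f(x) = sin(x)^2   ⇒   f'(x) = 2·sin(x)·cos(x)
  g(x) = sin(x)^2   ⇒   g'(x) = 2·sin(x)·cos(x)
  lim(x→0) f'(x)/g'(x) = lim(x→0) (2·sin(x)·cos(x))/(2·sin(x)·cos(x))
  = 1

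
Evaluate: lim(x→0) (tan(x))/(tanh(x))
This is a 0/0 indeterminate form.

Apply L'Hôpital's rule: differentiate numerator and denominator separately.
  f(x) = tan(x)   ⇒   f'(x) = tan(x)^2 + 1
  g(x) = tanh(x)   ⇒   g'(x) = 1 - tanh(x)^2
  lim(x→0) f'(x)/g'(x) = lim(x→0) (tan(x)^2 + 1)/(1 - tanh(x)^2)
  = 1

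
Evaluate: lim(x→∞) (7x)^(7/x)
This is an exponential indeterminate form.

For exponential indeterminate forms, take the natural log:
  Let L = lim(x→∞) (7x)^(7/x)
  Then ln(L) = lim(x→∞) [exponent × ln(base)]
  Evaluate using L'Hôpital or standard limits, then exponentiate.
  L = 1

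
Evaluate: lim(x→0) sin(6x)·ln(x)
This is a 0·∞ indeterminate form.

Rewrite 0·∞ as a quotient (0/0 or ∞/∞ form), then apply L'Hôpital's rule:
  lim(x→0) sin(6x)·ln(x) = 0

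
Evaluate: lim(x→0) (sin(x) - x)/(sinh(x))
This is a 0/0 indeterminate form.

Apply L'Hôpital's rule: differentiate numerator and denominator separately.
  f(x) = -x + sin(x)   ⇒   f'(x) = cos(x) - 1
  g(x) = sinh(x)   ⇒   g'(x) = cosh(x)
  lim(x→0) f'(x)/g'(x) = lim(x→0) (cos(x) - 1)/(cosh(x))
  = 0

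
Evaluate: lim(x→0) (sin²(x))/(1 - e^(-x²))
This is a 0/0 indeterminate form.

Apply L'Hôpital's rule: differentiate numerator and denominator separately.
  f(x) = sin(x)^2   ⇒   f'(x) = 2·sin(x)·cos(x)
  g(x) = 1 - e^(-x^2)   ⇒   g'(x) = 2·x·e^(-x^2)
  lim(x→0) f'(x)/g'(x) = lim(x→0) (2·sin(x)·cos(x))/(2·x·e^(-x^2))
  = 1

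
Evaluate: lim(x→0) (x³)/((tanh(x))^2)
This is a 0/0 indeterminate form.

Apply L'Hôpital's rule: differentiate numerator and denominator separately.
  f(x) = x^3   ⇒   f'(x) = 3·x^2
  g(x) = tanh(x)^2   ⇒   g'(x) = (2 - 2·tanh(x)^2)·tanh(x)
  lim(x→0) f'(x)/g'(x) = lim(x→0) (3·x^2)/((2 - 2·tanh(x)^2)·tanh(x))
  = 0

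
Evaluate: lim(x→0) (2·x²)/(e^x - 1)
This is a 0/0 indeterminate form.

Apply L'Hôpital's rule: differentiate numerator and denominator separately.
  f(x) = 2·x^2   ⇒   f'(x) = 4·x
  g(x) = e^(x) - 1   ⇒   g'(x) = e^(x)
  lim(x→0) f'(x)/g'(x) = lim(x→0) (4·x)/(e^(x))
  = 0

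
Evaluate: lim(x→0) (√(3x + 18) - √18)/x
This is a standard limit.

Factor or rationalize the expression:
  lim(x→0) (√(3x + 18) - √18)/x = sqrt(2)/4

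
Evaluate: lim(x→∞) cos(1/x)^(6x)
This is an exponential indeterminate form.

For exponential indeterminate forms, take the natural log:
  Let L = lim(x→∞) cos(1/x)^(6x)
  Then ln(L) = lim(x→∞) [exponent × ln(base)]
  Evaluate using L'Hôpital or standard limits, then exponentiate.
  L = 1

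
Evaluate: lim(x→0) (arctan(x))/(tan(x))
This is a 0/0 indeterminate form.

Apply L'Hôpital's rule: differentiate numerator and denominator separately.
  f(x) = atan(x)   ⇒   f'(x) = 1/(x^2 + 1)
  g(x) = tan(x)   ⇒   g'(x) = tan(x)^2 + 1
  lim(x→0) f'(x)/g'(x) = lim(x→0) (1/(x^2 + 1))/(tan(x)^2 + 1)
  = 1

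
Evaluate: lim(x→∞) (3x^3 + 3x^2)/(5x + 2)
This is an ∞/∞ indeterminate form.

Apply L'Hôpital's rule: differentiate numerator and denominator separately.
  f(x) = 3·x^3 + 3·x^2   ⇒   f'(x) = 9·x^2 + 6·x
  g(x) = 5·x + 2   ⇒   g'(x) = 5
  lim(x→∞) f'(x)/g'(x) = lim(x→∞) (9·x^2 + 6·x)/(5)
  = ∞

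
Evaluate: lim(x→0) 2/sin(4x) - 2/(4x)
This is an ∞-∞ indeterminate form.

Combine fractions or rationalize to convert ∞-∞ to 0/0 form:
  lim(x→0) 2/sin(4x) - 2/(4x) = 0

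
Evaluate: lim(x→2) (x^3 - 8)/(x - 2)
This is a standard limit.

Factor or rationalize the expression:
  lim(x→2) (x^3 - 8)/(x - 2) = 12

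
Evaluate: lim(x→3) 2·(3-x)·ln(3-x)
This is a 0·∞ indeterminate form.

Rewrite 0·∞ as a quotient (0/0 or ∞/∞ form), then apply L'Hôpital's rule:
  lim(x→3) 2·(3-x)·ln(3-x) = 0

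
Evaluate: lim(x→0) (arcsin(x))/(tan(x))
This is a 0/0 indeterminate form.

Apply L'Hôpital's rule: differentiate numerator and denominator separately.
  f(x) = asin(x)   ⇒   f'(x) = 1/sqrt(1 - x^2)
  g(x) = tan(x)   ⇒   g'(x) = tan(x)^2 + 1
  lim(x→0) f'(x)/g'(x) = lim(x→0) (1/sqrt(1 - x^2))/(tan(x)^2 + 1)
  = 1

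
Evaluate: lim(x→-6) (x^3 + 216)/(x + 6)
This is a standard limit.

Factor or rationalize the expression:
  lim(x→-6) (x^3 + 216)/(x + 6) = 108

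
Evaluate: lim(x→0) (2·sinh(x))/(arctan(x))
This is a 0/0 indeterminate form.

Apply L'Hôpital's rule: differentiate numerator and denominator separately.
  f(x) = 2·sinh(x)   ⇒   f'(x) = 2·cosh(x)
  g(x) = atan(x)   ⇒   g'(x) = 1/(x^2 + 1)
  lim(x→0) f'(x)/g'(x) = lim(x→0) (2·cosh(x))/(1/(x^2 + 1))
  = 2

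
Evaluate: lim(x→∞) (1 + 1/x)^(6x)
This is an exponential indeterminate form.

For exponential indeterminate forms, take the natural log:
  Let L = lim(x→∞) (1 + 1/x)^(6x)
  Then ln(L) = lim(x→∞) [exponent × ln(base)]
  Evaluate using L'Hôpital or standard limits, then exponentiate.
  L = e^(6)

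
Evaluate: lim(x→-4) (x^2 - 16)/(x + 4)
This is a standard limit.

Factor or rationalize the expression:
  lim(x→-4) (x^2 - 16)/(x + 4) = -8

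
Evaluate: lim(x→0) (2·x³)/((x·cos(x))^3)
This is a 0/0 indeterminate form.

Apply L'Hôpital's rule: differentiate numerator and denominator separately.
  f(x) = 2·x^3   ⇒   f'(x) = 6·x^2
  g(x) = x^3·cos(x)^3   ⇒   g'(x) = -3·x^3·sin(x)·cos(x)^2 + 3·x^2·cos(x)^3
  lim(x→0) f'(x)/g'(x) = lim(x→0) (6·x^2)/(-3·x^3·sin(x)·cos(x)^2 + 3·x^2·cos(x)^3)
  = 2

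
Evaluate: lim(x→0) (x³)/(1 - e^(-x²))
This is a 0/0 indeterminate form.

Apply L'Hôpital's rule: differentiate numerator and denominator separately.
  f(x) = x^3   ⇒   f'(x) = 3·x^2
  g(x) = 1 - e^(-x^2)   ⇒   g'(x) = 2·x·e^(-x^2)
  lim(x→0) f'(x)/g'(x) = lim(x→0) (3·x^2)/(2·x·e^(-x^2))
  = 0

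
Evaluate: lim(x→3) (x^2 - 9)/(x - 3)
This is a standard limit.

Factor or rationalize the expression:
  lim(x→3) (x^2 - 9)/(x - 3) = 6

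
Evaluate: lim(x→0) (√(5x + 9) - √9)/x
This is a standard limit.

Factor or rationalize the expression:
  lim(x→0) (√(5x + 9) - √9)/x = 5/6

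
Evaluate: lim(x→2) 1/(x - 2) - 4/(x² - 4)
This is an ∞-∞ indeterminate form.

Combine fractions or rationalize to convert ∞-∞ to 0/0 form:
  lim(x→2) 1/(x - 2) - 4/(x² - 4) = 1/4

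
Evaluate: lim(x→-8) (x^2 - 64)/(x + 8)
This is a standard limit.

Factor or rationalize the expression:
  lim(x→-8) (x^2 - 64)/(x + 8) = -16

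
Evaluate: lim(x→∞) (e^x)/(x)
This is an ∞/∞ indeterminate form.

Apply L'Hôpital's rule: differentiate numerator and denominator separately.
  f(x) = e^(x)   ⇒   f'(x) = e^(x)
  g(x) = x   ⇒   g'(x) = 1
  lim(x→∞) f'(x)/g'(x) = lim(x→∞) (e^(x))/(1)
  = ∞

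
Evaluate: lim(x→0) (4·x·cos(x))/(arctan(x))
This is a 0/0 indeterminate form.

Apply L'Hôpital's rule: differentiate numerator and denominator separately.
  f(x) = 4·x·cos(x)   ⇒   f'(x) = -4·x·sin(x) + 4·cos(x)
  g(x) = atan(x)   ⇒   g'(x) = 1/(x^2 + 1)
  lim(x→0) f'(x)/g'(x) = lim(x→0) (-4·x·sin(x) + 4·cos(x))/(1/(x^2 + 1))
  = 4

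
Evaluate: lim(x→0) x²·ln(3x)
This is a 0·∞ indeterminate form.

Rewrite 0·∞ as a quotient (0/0 or ∞/∞ form), then apply L'Hôpital's rule:
  lim(x→0) x²·ln(3x) = 0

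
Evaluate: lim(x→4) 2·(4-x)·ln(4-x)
This is a 0·∞ indeterminate form.

Rewrite 0·∞ as a quotient (0/0 or ∞/∞ form), then apply L'Hôpital's rule:
  lim(x→4) 2·(4-x)·ln(4-x) = 0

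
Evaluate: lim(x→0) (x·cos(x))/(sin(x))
This is a 0/0 indeterminate form.

Apply L'Hôpital's rule: differentiate numerator and denominator separately.
  f(x) = x·cos(x)   ⇒   f'(x) = -x·sin(x) + cos(x)
  g(x) = sin(x)   ⇒   g'(x) = cos(x)
  lim(x→0) f'(x)/g'(x) = lim(x→0) (-x·sin(x) + cos(x))/(cos(x))
  = 1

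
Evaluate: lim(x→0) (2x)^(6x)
This is an exponential indeterminate form.

For exponential indeterminate forms, take the natural log:
  Let L = lim(x→0) (2x)^(6x)
  Then ln(L) = lim(x→0) [exponent × ln(base)]
  Evaluate using L'Hôpital or standard limits, then exponentiate.
  L = 1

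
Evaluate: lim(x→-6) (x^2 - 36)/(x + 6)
This is a standard limit.

Factor or rationalize the expression:
  lim(x→-6) (x^2 - 36)/(x + 6) = -12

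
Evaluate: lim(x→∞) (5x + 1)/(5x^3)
This is an ∞/∞ indeterminate form.

Apply L'Hôpital's rule: differentiate numerator and denominator separately.
  f(x) = 5·x + 1   ⇒   f'(x) = 5
  g(x) = 5·x^3   ⇒   g'(x) = 15·x^2
  lim(x→∞) f'(x)/g'(x) = lim(x→∞) (5)/(15·x^2)
  = 0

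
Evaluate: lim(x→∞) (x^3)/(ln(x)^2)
This is an ∞/∞ indeterminate form.

Apply L'Hôpital's rule: differentiate numerator and denominator separately.
  f(x) = x^3   ⇒   f'(x) = 3·x^2
  g(x) = ln(x)^2   ⇒   g'(x) = 2·ln(x)/x
  lim(x→∞) f'(x)/g'(x) = lim(x→∞) (3·x^2)/(2·ln(x)/x)
  = ∞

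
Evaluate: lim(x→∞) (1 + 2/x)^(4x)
This is an exponential indeterminate form.

For exponential indeterminate forms, take the natural log:
  Let L = lim(x→∞) (1 + 2/x)^(4x)
  Then ln(L) = lim(x→∞) [exponent × ln(base)]
  Evaluate using L'Hôpital or standard limits, then exponentiate.
  L = e^(8)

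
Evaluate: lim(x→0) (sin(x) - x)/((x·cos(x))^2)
This is a 0/0 indeterminate form.

Apply L'Hôpital's rule: differentiate numerator and denominator separately.
  f(x) = -x + sin(x)   ⇒   f'(x) = cos(x) - 1
  g(x) = x^2·cos(x)^2   ⇒   g'(x) = -2·x^2·sin(x)·cos(x) + 2·x·cos(x)^2
  lim(x→0) f'(x)/g'(x) = lim(x→0) (cos(x) - 1)/(-2·x^2·sin(x)·cos(x) + 2·x·cos(x)^2)
  = 0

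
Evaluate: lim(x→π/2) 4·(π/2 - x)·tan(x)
This is a 0·∞ indeterminate form.

Rewrite 0·∞ as a quotient (0/0 or ∞/∞ form), then apply L'Hôpital's rule:
  lim(x→π/2) 4·(π/2 - x)·tan(x) = 4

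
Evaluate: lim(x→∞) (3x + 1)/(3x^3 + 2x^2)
This is an ∞/∞ indeterminate form.

Apply L'Hôpital's rule: differentiate numerator and denominator separately.
  f(x) = 3·x + 1   ⇒   f'(x) = 3
  g(x) = 3·x^3 + 2·x^2   ⇒   g'(x) = 9·x^2 + 4·x
  lim(x→∞) f'(x)/g'(x) = lim(x→∞) (3)/(9·x^2 + 4·x)
  = 0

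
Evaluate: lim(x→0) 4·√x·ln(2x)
This is a 0·∞ indeterminate form.

Rewrite 0·∞ as a quotient (0/0 or ∞/∞ form), then apply L'Hôpital's rule:
  lim(x→0) 4·√x·ln(2x) = 0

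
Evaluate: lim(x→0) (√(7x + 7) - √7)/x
This is a standard limit.

Factor or rationalize the expression:
  lim(x→0) (√(7x + 7) - √7)/x = sqrt(7)/2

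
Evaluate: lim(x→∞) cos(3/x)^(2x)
This is an exponential indeterminate form.

For exponential indeterminate forms, take the natural log:
  Let L = lim(x→∞) cos(3/x)^(2x)
  Then ln(L) = lim(x→∞) [exponent × ln(base)]
  Evaluate using L'Hôpital or standard limits, then exponentiate.
  L = 1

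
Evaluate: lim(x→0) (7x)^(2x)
This is an exponential indeterminate form.

For exponential indeterminate forms, take the natural log:
  Let L = lim(x→0) (7x)^(2x)
  Then ln(L) = lim(x→0) [exponent × ln(base)]
  Evaluate using L'Hôpital or standard limits, then exponentiate.
  L = 1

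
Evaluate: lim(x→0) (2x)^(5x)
This is an exponential indeterminate form.

For exponential indeterminate forms, take the natural log:
  Let L = lim(x→0) (2x)^(5x)
  Then ln(L) = lim(x→0) [exponent × ln(base)]
  Evaluate using L'Hôpital or standard limits, then exponentiate.
  L = 1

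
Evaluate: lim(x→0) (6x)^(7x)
This is an exponential indeterminate form.

For exponential indeterminate forms, take the natural log:
  Let L = lim(x→0) (6x)^(7x)
  Then ln(L) = lim(x→0) [exponent × ln(base)]
  Evaluate using L'Hôpital or standard limits, then exponentiate.
  L = 1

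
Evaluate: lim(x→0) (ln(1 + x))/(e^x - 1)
This is a 0/0 indeterminate form.

Apply L'Hôpital's rule: differentiate numerator and denominator separately.
  f(x) = ln(x + 1)   ⇒   f'(x) = 1/(x + 1)
  g(x) = e^(x) - 1   ⇒   g'(x) = e^(x)
  lim(x→0) f'(x)/g'(x) = lim(x→0) (1/(x + 1))/(e^(x))
  = 1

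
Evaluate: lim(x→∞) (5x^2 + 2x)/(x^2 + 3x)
This is an ∞/∞ indeterminate form.

Apply L'Hôpital's rule: differentiate numerator and denominator separately.
  f(x) = 5·x^2 + 2·x   ⇒   f'(x) = 10·x + 2
  g(x) = x^2 + 3·x   ⇒   g'(x) = 2·x + 3
  lim(x→∞) f'(x)/g'(x) = lim(x→∞) (10·x + 2)/(2·x + 3)
  = 5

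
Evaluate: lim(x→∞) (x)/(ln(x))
This is an ∞/∞ indeterminate form.

Apply L'Hôpital's rule: differentiate numerator and denominator separately.
  f(x) = x   ⇒   f'(x) = 1
  g(x) = ln(x)   ⇒   g'(x) = 1/x
  lim(x→∞) f'(x)/g'(x) = lim(x→∞) (1)/(1/x)
  = ∞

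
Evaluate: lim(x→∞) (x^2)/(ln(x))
This is an ∞/∞ indeterminate form.

Apply L'Hôpital's rule: differentiate numerator and denominator separately.
  f(x) = x^2   ⇒   f'(x) = 2·x
  g(x) = ln(x)   ⇒   g'(x) = 1/x
  lim(x→∞) f'(x)/g'(x) = lim(x→∞) (2·x)/(1/x)
  = ∞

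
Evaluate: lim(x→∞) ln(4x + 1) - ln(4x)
This is an ∞-∞ indeterminate form.

Combine fractions or rationalize to convert ∞-∞ to 0/0 form:
  lim(x→∞) ln(4x + 1) - ln(4x) = 0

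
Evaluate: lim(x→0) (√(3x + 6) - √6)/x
This is a standard limit.

Factor or rationalize the expression:
  lim(x→0) (√(3x + 6) - √6)/x = sqrt(6)/4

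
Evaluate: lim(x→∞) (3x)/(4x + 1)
This is an ∞/∞ indeterminate form.

Apply L'Hôpital's rule: differentiate numerator and denominator separately.
  f(x) = 3·x   ⇒   f'(x) = 3
  g(x) = 4·x + 1   ⇒   g'(x) = 4
  lim(x→∞) f'(x)/g'(x) = lim(x→∞) (3)/(4)
  = 3/4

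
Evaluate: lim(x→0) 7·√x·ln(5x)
This is a 0·∞ indeterminate form.

Rewrite 0·∞ as a quotient (0/0 or ∞/∞ form), then apply L'Hôpital's rule:
  lim(x→0) 7·√x·ln(5x) = 0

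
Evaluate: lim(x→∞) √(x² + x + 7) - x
This is an ∞-∞ indeterminate form.

Combine fractions or rationalize to convert ∞-∞ to 0/0 form:
  lim(x→∞) √(x² + x + 7) - x = 1/2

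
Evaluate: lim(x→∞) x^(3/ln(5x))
This is an exponential indeterminate form.

For exponential indeterminate forms, take the natural log:
  Let L = lim(x→∞) x^(3/ln(5x))
  Then ln(L) = lim(x→∞) [exponent × ln(base)]
  Evaluate using L'Hôpital or standard limits, then exponentiate.
  L = e^(3)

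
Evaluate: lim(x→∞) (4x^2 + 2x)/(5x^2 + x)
This is an ∞/∞ indeterminate form.

Apply L'Hôpital's rule: differentiate numerator and denominator separately.
  f(x) = 4·x^2 + 2·x   ⇒   f'(x) = 8·x + 2
  g(x) = 5·x^2 + x   ⇒   g'(x) = 10·x + 1
  lim(x→∞) f'(x)/g'(x) = lim(x→∞) (8·x + 2)/(10·x + 1)
  = 4/5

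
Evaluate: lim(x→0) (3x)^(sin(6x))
This is an exponential indeterminate form.

For exponential indeterminate forms, take the natural log:
  Let L = lim(x→0) (3x)^(sin(6x))
  Then ln(L) = lim(x→0) [exponent × ln(base)]
  Evaluate using L'Hôpital or standard limits, then exponentiate.
  L = 1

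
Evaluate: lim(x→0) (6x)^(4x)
This is an exponential indeterminate form.

For exponential indeterminate forms, take the natural log:
  Let L = lim(x→0) (6x)^(4x)
  Then ln(L) = lim(x→0) [exponent × ln(base)]
  Evaluate using L'Hôpital or standard limits, then exponentiate.
  L = 1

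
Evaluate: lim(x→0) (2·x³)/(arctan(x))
This is a 0/0 indeterminate form.

Apply L'Hôpital's rule: differentiate numerator and denominator separately.
  f(x) = 2·x^3   ⇒   f'(x) = 6·x^2
  g(x) = atan(x)   ⇒   g'(x) = 1/(x^2 + 1)
  lim(x→0) f'(x)/g'(x) = lim(x→0) (6·x^2)/(1/(x^2 + 1))
  = 0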